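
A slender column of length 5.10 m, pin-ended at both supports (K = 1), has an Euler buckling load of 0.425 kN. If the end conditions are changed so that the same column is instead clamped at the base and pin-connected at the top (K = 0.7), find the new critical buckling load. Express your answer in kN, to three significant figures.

P_cr ≈ 0.867 kN

P_cr ∝ 1/K², so P_cr,new = P_cr,old × (K_old/K_new)² = 0.425 × (1/0.7)²
= 0.425 × 2.041 = 0.867 kN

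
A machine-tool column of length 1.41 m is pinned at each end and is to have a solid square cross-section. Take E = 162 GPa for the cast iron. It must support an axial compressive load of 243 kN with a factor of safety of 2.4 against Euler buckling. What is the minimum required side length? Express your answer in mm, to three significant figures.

a ≈ 54.3 mm

Required P_cr = n·P = 2.4 × 243 = 583.2 kN
L_e = K·L = 1 × 1.41 = 1.410 m
Required I = P_cr·L_e²/(π²E) = 5.832×10^5 × 1.410² / (π² × 1.62×10^11) = 7.252×10^-7 m⁴
I_req = 7.252×10^5 mm⁴
Solid square: I = a⁴/12  ⇒  a = (12I)^(1/4) = (12×7.252×10^5)^(1/4) = 54.3 mm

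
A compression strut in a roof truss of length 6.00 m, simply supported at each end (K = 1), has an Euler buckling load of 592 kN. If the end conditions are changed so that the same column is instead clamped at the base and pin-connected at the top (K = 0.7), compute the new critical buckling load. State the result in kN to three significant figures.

P_cr ∝ 1/K², so P_cr,new = P_cr,old × (K_old/K_new)² = 592 × (1/0.7)²
= 592 × 2.041 = 1210 kN

P_cr ≈ 1210 kN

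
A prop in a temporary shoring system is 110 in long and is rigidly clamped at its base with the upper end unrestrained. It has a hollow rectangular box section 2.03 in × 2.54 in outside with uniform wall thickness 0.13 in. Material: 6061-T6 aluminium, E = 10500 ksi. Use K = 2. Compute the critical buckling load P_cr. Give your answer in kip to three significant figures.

Inner dimensions: h_i = 2.54 − 2×0.13 = 2.280 in, b_i = 2.03 − 2×0.13 = 1.770 in
Weak-axis I_min = (h_o·b_o³ − h_i·b_i³)/12 with b_o = 2.03, b_i = 1.770 in (shorter outer/inner sides).
I_min = (2.54×2.03³ − 2.280×1.770³)/12 = 0.7171 in⁴
Effective length L_e = K·L = 2 × 110 = 220.0 in
P_cr = π²EI / L_e² = π² × 10500×10³ × 0.7171 / 220.0² = 1.535×10^3 lb

P_cr ≈ 1.54 kip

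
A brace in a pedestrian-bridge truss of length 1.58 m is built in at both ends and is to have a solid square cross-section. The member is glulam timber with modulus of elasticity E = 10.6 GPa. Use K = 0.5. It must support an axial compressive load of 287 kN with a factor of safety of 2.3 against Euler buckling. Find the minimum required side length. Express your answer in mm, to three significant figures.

a ≈ 82.9 mm

Required P_cr = n·P = 2.3 × 287 = 660.1 kN
L_e = K·L = 0.5 × 1.58 = 0.7900 m
Required I = P_cr·L_e²/(π²E) = 6.601×10^5 × 0.7900² / (π² × 1.06×10^10) = 3.938×10^-6 m⁴
I_req = 3.938×10^6 mm⁴
Solid square: I = a⁴/12  ⇒  a = (12I)^(1/4) = (12×3.938×10^6)^(1/4) = 82.9 mm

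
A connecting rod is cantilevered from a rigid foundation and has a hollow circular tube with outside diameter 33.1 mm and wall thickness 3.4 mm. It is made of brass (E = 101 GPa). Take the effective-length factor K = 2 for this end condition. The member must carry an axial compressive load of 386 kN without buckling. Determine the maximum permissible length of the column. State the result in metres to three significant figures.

Inner diameter d_i = 33.1 − 2×3.4 = 26.30 mm
I = π(d_o⁴ − d_i⁴)/64 = π(33.1⁴ − 26.30⁴)/64 = 3.544×10^4 mm⁴
I = 3.544×10^-8 m⁴
At the buckling limit P_cr = P = 3.860×10^5 N
From P_cr = π²EI/(K·L)²:  L = (1/K)·√(π²EI/P_cr) = (1/2)·√(π²×1.01×10^11×3.544×10^-8/3.860×10^5)
L = 0.151 m

L_max ≈ 0.151 m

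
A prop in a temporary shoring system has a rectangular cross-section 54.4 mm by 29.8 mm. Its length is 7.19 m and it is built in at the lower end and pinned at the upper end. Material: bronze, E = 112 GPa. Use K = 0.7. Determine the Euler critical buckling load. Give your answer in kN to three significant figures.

P_cr ≈ 5.24 kN

Buckling occurs about the weak axis: I_min = h·b³/12 with b = 29.8 mm (the shorter side).
I_min = 54.4×29.8³/12 = 1.200×10^5 mm⁴
I = 1.200×10^5 mm⁴ = 1.200×10^-7 m⁴
Effective length L_e = K·L = 0.7 × 7.19 = 5.033 m
P_cr = π²EI / L_e² = π² × 112×10⁹ × 1.200×10^-7 / 5.033² = 5.235×10^3 N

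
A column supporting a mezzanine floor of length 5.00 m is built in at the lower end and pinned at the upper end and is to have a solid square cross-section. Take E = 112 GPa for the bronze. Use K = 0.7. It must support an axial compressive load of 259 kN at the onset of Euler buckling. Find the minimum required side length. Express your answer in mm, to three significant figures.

a ≈ 76.6 mm

L_e = K·L = 0.7 × 5.00 = 3.500 m
Required I = P_cr·L_e²/(π²E) = 2.590×10^5 × 3.500² / (π² × 1.12×10^11) = 2.870×10^-6 m⁴
I_req = 2.870×10^6 mm⁴
Solid square: I = a⁴/12  ⇒  a = (12I)^(1/4) = (12×2.870×10^6)^(1/4) = 76.6 mm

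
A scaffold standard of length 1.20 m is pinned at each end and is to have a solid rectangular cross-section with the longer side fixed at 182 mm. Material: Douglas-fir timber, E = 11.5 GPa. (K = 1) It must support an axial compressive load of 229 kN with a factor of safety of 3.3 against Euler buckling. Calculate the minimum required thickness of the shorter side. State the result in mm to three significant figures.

b ≈ 85.8 mm

Required P_cr = n·P = 3.3 × 229 = 755.7 kN
L_e = K·L = 1 × 1.20 = 1.200 m
Required I = P_cr·L_e²/(π²E) = 7.557×10^5 × 1.200² / (π² × 1.15×10^10) = 9.588×10^-6 m⁴
I_req = 9.588×10^6 mm⁴
Rectangle, weak axis: I_min = h·b³/12 with h = 182 mm fixed  ⇒  b = (12I/h)^(1/3) = 85.8 mm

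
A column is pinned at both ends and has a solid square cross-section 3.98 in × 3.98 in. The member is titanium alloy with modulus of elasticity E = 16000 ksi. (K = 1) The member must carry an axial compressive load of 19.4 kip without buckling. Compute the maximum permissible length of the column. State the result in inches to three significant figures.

I = a⁴/12 = 3.98⁴/12 = 20.91 in⁴
At the buckling limit P_cr = P = 1.940×10^4 lb
From P_cr = π²EI/(K·L)²:  L = (1/K)·√(π²EI/P_cr) = (1/1)·√(π²×1.60×10^7×20.91/1.940×10^4)
L = 413 in

L_max ≈ 413 in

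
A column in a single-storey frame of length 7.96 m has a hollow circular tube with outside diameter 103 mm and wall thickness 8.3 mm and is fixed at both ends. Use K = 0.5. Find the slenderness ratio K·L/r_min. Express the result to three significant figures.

Inner diameter d_i = 103 − 2×8.3 = 86.40 mm
I = π(d_o⁴ − d_i⁴)/64 = π(103⁴ − 86.40⁴)/64 = 2.789×10^6 mm⁴
A = 2.469×10^3 mm²;  r_min = √(I/A) = √(2.789×10^6/2.469×10^3) = 33.61 mm
L_e = K·L = 0.5 × 7.96 m = 3.980 m = 3980.0 mm
λ = L_e / r_min = 3980.0 / 33.61 = 118

λ ≈ 118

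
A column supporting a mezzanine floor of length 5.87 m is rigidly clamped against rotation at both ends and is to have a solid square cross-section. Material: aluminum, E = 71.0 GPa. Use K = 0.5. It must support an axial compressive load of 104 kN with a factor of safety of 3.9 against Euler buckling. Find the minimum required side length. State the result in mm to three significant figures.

Required P_cr = n·P = 3.9 × 104 = 405.6 kN
L_e = K·L = 0.5 × 5.87 = 2.935 m
Required I = P_cr·L_e²/(π²E) = 4.056×10^5 × 2.935² / (π² × 7.10×10^10) = 4.986×10^-6 m⁴
I_req = 4.986×10^6 mm⁴
Solid square: I = a⁴/12  ⇒  a = (12I)^(1/4) = (12×4.986×10^6)^(1/4) = 87.9 mm

a ≈ 87.9 mm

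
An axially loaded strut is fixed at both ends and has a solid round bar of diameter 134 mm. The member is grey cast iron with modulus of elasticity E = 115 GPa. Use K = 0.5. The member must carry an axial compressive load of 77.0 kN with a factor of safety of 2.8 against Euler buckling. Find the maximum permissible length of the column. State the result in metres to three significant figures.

I = πd⁴/64 = π×134⁴/64 = 1.583×10^7 mm⁴
I = 1.583×10^-5 m⁴
Required critical load P_cr = n·P = 2.8 × 77.0 = 215.6 kN = 2.156×10^5 N
From P_cr = π²EI/(K·L)²:  L = (1/K)·√(π²EI/P_cr) = (1/0.5)·√(π²×1.15×10^11×1.583×10^-5/2.156×10^5)
L = 18.3 m

L_max ≈ 18.3 m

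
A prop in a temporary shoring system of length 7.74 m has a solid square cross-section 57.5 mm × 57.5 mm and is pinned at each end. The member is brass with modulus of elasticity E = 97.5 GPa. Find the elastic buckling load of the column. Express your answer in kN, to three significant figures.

I = a⁴/12 = 57.5⁴/12 = 9.109×10^5 mm⁴
I = 9.109×10^5 mm⁴ = 9.109×10^-7 m⁴
Effective length L_e = K·L = 1 × 7.74 = 7.740 m
P_cr = π²EI / L_e² = π² × 97.5×10⁹ × 9.109×10^-7 / 7.740² = 1.463×10^4 N

P_cr ≈ 14.6 kN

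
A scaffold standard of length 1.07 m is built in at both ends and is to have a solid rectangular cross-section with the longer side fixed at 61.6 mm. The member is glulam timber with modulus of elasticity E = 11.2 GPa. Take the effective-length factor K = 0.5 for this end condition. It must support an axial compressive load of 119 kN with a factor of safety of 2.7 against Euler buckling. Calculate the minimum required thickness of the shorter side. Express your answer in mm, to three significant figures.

Required P_cr = n·P = 2.7 × 119 = 321.3 kN
L_e = K·L = 0.5 × 1.07 = 0.5350 m
Required I = P_cr·L_e²/(π²E) = 3.213×10^5 × 0.5350² / (π² × 1.12×10^10) = 8.320×10^-7 m⁴
I_req = 8.320×10^5 mm⁴
Rectangle, weak axis: I_min = h·b³/12 with h = 61.6 mm fixed  ⇒  b = (12I/h)^(1/3) = 54.5 mm

b ≈ 54.5 mm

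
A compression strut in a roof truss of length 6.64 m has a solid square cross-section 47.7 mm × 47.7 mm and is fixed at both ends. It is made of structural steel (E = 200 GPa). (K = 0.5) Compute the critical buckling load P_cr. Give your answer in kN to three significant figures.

P_cr ≈ 77.3 kN

I = a⁴/12 = 47.7⁴/12 = 4.314×10^5 mm⁴
I = 4.314×10^5 mm⁴ = 4.314×10^-7 m⁴
Effective length L_e = K·L = 0.5 × 6.64 = 3.320 m
P_cr = π²EI / L_e² = π² × 200×10⁹ × 4.314×10^-7 / 3.320² = 7.726×10^4 N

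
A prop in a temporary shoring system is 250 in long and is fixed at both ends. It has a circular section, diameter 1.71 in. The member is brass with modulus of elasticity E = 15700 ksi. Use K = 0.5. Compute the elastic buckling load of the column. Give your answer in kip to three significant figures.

I = πd⁴/64 = π×1.71⁴/64 = 0.4197 in⁴
Effective length L_e = K·L = 0.5 × 250 = 125.0 in
P_cr = π²EI / L_e² = π² × 15700×10³ × 0.4197 / 125.0² = 4.162×10^3 lb

P_cr ≈ 4.16 kip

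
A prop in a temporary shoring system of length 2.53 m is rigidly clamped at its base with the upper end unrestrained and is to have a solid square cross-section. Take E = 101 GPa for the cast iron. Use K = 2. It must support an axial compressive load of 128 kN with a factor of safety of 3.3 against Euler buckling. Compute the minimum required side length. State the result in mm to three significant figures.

Required P_cr = n·P = 3.3 × 128 = 422.4 kN
L_e = K·L = 2 × 2.53 = 5.060 m
Required I = P_cr·L_e²/(π²E) = 4.224×10^5 × 5.060² / (π² × 1.01×10^11) = 1.085×10^-5 m⁴
I_req = 1.085×10^7 mm⁴
Solid square: I = a⁴/12  ⇒  a = (12I)^(1/4) = (12×1.085×10^7)^(1/4) = 107 mm

a ≈ 107 mm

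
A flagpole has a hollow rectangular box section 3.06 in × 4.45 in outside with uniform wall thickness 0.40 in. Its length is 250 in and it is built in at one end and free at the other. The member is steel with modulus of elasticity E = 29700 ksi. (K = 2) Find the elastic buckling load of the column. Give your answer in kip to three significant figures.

Inner dimensions: h_i = 4.45 − 2×0.40 = 3.650 in, b_i = 3.06 − 2×0.40 = 2.260 in
Weak-axis I_min = (h_o·b_o³ − h_i·b_i³)/12 with b_o = 3.06, b_i = 2.260 in (shorter outer/inner sides).
I_min = (4.45×3.06³ − 3.650×2.260³)/12 = 7.114 in⁴
Effective length L_e = K·L = 2 × 250 = 500.0 in
P_cr = π²EI / L_e² = π² × 29700×10³ × 7.114 / 500.0² = 8.342×10^3 lb

P_cr ≈ 8.34 kip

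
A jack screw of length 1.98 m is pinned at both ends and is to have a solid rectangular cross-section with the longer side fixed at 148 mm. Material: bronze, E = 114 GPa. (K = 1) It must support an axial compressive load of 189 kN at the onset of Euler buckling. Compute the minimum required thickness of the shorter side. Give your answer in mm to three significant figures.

L_e = K·L = 1 × 1.98 = 1.980 m
Required I = P_cr·L_e²/(π²E) = 1.890×10^5 × 1.980² / (π² × 1.14×10^11) = 6.585×10^-7 m⁴
I_req = 6.585×10^5 mm⁴
Rectangle, weak axis: I_min = h·b³/12 with h = 148 mm fixed  ⇒  b = (12I/h)^(1/3) = 37.7 mm

b ≈ 37.7 mm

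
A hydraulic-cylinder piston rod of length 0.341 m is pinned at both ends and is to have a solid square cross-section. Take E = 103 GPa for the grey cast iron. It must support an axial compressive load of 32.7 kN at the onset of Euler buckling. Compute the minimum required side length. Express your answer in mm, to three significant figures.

L_e = K·L = 1 × 0.341 = 0.3410 m
Required I = P_cr·L_e²/(π²E) = 3.270×10^4 × 0.3410² / (π² × 1.03×10^11) = 3.740×10^-9 m⁴
I_req = 3.740×10^3 mm⁴
Solid square: I = a⁴/12  ⇒  a = (12I)^(1/4) = (12×3.740×10^3)^(1/4) = 14.6 mm

a ≈ 14.6 mm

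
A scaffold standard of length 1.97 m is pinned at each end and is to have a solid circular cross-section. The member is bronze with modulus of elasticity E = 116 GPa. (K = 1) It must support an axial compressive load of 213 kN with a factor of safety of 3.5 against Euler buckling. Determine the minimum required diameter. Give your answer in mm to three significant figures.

d ≈ 84.7 mm

Required P_cr = n·P = 3.5 × 213 = 745.5 kN
L_e = K·L = 1 × 1.97 = 1.970 m
Required I = P_cr·L_e²/(π²E) = 7.455×10^5 × 1.970² / (π² × 1.16×10^11) = 2.527×10^-6 m⁴
I_req = 2.527×10^6 mm⁴
Solid circle: I = πd⁴/64  ⇒  d = (64I/π)^(1/4) = (64×2.527×10^6/π)^(1/4) = 84.7 mm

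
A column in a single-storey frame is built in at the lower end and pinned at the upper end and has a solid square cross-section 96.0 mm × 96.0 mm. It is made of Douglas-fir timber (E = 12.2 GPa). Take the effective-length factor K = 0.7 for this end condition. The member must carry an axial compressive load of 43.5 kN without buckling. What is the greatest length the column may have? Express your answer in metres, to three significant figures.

L_max ≈ 6.32 m

I = a⁴/12 = 96.0⁴/12 = 7.078×10^6 mm⁴
I = 7.078×10^-6 m⁴
At the buckling limit P_cr = P = 4.350×10^4 N
From P_cr = π²EI/(K·L)²:  L = (1/K)·√(π²EI/P_cr) = (1/0.7)·√(π²×1.22×10^10×7.078×10^-6/4.350×10^4)
L = 6.32 m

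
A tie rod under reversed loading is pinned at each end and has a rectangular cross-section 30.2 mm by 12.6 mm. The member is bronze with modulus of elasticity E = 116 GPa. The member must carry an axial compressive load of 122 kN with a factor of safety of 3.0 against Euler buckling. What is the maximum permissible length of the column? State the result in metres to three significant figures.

L_max ≈ 0.125 m

Buckling occurs about the weak axis: I_min = h·b³/12 with b = 12.6 mm (the shorter side).
I_min = 30.2×12.6³/12 = 5.034×10^3 mm⁴
I = 5.034×10^-9 m⁴
Required critical load P_cr = n·P = 3.0 × 122 = 366.0 kN = 3.660×10^5 N
From P_cr = π²EI/(K·L)²:  L = (1/K)·√(π²EI/P_cr) = (1/1)·√(π²×1.16×10^11×5.034×10^-9/3.660×10^5)
L = 0.125 m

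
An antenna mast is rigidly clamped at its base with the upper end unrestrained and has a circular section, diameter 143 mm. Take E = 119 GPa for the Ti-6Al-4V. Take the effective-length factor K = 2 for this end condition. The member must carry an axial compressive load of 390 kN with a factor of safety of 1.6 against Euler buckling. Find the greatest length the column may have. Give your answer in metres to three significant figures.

L_max ≈ 3.11 m

I = πd⁴/64 = π×143⁴/64 = 2.053×10^7 mm⁴
I = 2.053×10^-5 m⁴
Required critical load P_cr = n·P = 1.6 × 390 = 624.0 kN = 6.240×10^5 N
From P_cr = π²EI/(K·L)²:  L = (1/K)·√(π²EI/P_cr) = (1/2)·√(π²×1.19×10^11×2.053×10^-5/6.240×10^5)
L = 3.11 m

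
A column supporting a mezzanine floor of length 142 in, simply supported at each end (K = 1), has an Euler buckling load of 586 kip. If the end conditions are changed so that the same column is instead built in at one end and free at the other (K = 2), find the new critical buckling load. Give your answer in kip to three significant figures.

P_cr ∝ 1/K², so P_cr,new = P_cr,old × (K_old/K_new)² = 586 × (1/2)²
= 586 × 0.2500 = 146 kip

P_cr ≈ 146 kip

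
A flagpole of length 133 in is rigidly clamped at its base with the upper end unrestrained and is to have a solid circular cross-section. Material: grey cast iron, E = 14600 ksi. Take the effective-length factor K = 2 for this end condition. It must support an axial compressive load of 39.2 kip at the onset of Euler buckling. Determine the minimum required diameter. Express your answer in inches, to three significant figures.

L_e = K·L = 2 × 133 = 266.0 in
Required I = P_cr·L_e²/(π²E) = 3.920×10^4 × 266.0² / (π² × 1.46×10^7) = 19.25 in⁴
Solid circle: I = πd⁴/64  ⇒  d = (64I/π)^(1/4) = (64×19.25/π)^(1/4) = 4.45 in

d ≈ 4.45 in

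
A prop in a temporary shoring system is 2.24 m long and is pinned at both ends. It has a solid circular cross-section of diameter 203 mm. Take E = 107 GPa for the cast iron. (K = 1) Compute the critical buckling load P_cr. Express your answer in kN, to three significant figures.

I = πd⁴/64 = π×203⁴/64 = 8.336×10^7 mm⁴
I = 8.336×10^7 mm⁴ = 8.336×10^-5 m⁴
Effective length L_e = K·L = 1 × 2.24 = 2.240 m
P_cr = π²EI / L_e² = π² × 107×10⁹ × 8.336×10^-5 / 2.240² = 1.754×10^7 N

P_cr ≈ 17500 kN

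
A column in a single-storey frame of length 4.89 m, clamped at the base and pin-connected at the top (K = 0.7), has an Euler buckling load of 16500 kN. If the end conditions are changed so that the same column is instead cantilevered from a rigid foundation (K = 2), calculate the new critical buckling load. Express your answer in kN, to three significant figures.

P_cr ∝ 1/K², so P_cr,new = P_cr,old × (K_old/K_new)² = 16500 × (0.7/2)²
= 16500 × 0.1225 = 2020 kN

P_cr ≈ 2020 kN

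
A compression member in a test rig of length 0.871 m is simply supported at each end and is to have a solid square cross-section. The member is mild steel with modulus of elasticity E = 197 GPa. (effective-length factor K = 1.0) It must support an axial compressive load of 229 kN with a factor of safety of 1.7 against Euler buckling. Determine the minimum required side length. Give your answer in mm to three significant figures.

Required P_cr = n·P = 1.7 × 229 = 389.3 kN
L_e = K·L = 1 × 0.871 = 0.8710 m
Required I = P_cr·L_e²/(π²E) = 3.893×10^5 × 0.8710² / (π² × 1.97×10^11) = 1.519×10^-7 m⁴
I_req = 1.519×10^5 mm⁴
Solid square: I = a⁴/12  ⇒  a = (12I)^(1/4) = (12×1.519×10^5)^(1/4) = 36.7 mm

a ≈ 36.7 mm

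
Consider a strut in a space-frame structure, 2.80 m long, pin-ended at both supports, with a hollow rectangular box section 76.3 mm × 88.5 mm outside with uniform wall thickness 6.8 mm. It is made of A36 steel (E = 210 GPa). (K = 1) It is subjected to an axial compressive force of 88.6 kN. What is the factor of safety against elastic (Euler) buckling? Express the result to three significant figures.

n ≈ 5.18

Inner dimensions: h_i = 88.5 − 2×6.8 = 74.90 mm, b_i = 76.3 − 2×6.8 = 62.70 mm
Weak-axis I_min = (h_o·b_o³ − h_i·b_i³)/12 with b_o = 76.3, b_i = 62.70 mm (shorter outer/inner sides).
I_min = (88.5×76.3³ − 74.90×62.70³)/12 = 1.737×10^6 mm⁴
I = 1.737×10^6 mm⁴ = 1.737×10^-6 m⁴
Effective length L_e = K·L = 1 × 2.80 = 2.800 m
P_cr = π²EI / L_e² = π² × 210×10⁹ × 1.737×10^-6 / 2.800² = 4.593×10^5 N
Factor of safety n = P_cr / P = 459.31 / 88.6 = 5.18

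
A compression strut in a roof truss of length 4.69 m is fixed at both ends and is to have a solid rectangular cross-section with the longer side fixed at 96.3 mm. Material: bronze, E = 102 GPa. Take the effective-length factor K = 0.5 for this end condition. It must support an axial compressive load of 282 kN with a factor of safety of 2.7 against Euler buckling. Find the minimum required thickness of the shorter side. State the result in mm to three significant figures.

b ≈ 80.3 mm

Required P_cr = n·P = 2.7 × 282 = 761.4 kN
L_e = K·L = 0.5 × 4.69 = 2.345 m
Required I = P_cr·L_e²/(π²E) = 7.614×10^5 × 2.345² / (π² × 1.02×10^11) = 4.159×10^-6 m⁴
I_req = 4.159×10^6 mm⁴
Rectangle, weak axis: I_min = h·b³/12 with h = 96.3 mm fixed  ⇒  b = (12I/h)^(1/3) = 80.3 mm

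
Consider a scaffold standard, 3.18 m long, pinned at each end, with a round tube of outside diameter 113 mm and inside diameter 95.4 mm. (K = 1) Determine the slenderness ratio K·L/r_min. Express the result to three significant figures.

d_o = 113 mm, d_i = 95.4 mm
I = π(d_o⁴ − d_i⁴)/64 = π(113⁴ − 95.40⁴)/64 = 3.938×10^6 mm⁴
A = 2.881×10^3 mm²;  r_min = √(I/A) = √(3.938×10^6/2.881×10^3) = 36.97 mm
L_e = K·L = 1 × 3.18 m = 3.180 m = 3180.0 mm
λ = L_e / r_min = 3180.0 / 36.97 = 86.0

λ ≈ 86.0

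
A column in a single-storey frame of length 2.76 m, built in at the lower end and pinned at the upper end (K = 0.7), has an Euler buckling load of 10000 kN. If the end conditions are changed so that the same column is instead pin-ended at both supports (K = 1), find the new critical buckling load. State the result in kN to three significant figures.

P_cr ∝ 1/K², so P_cr,new = P_cr,old × (K_old/K_new)² = 10000 × (0.7/1)²
= 10000 × 0.4900 = 4900 kN

P_cr ≈ 4900 kN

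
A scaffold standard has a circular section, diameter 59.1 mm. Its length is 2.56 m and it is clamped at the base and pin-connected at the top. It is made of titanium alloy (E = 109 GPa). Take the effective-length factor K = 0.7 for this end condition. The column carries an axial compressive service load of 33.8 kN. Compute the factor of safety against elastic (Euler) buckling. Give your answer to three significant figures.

n ≈ 5.94

I = πd⁴/64 = π×59.1⁴/64 = 5.989×10^5 mm⁴
I = 5.989×10^5 mm⁴ = 5.989×10^-7 m⁴
Effective length L_e = K·L = 0.7 × 2.56 = 1.792 m
P_cr = π²EI / L_e² = π² × 109×10⁹ × 5.989×10^-7 / 1.792² = 2.006×10^5 N
Factor of safety n = P_cr / P = 200.62 / 33.8 = 5.94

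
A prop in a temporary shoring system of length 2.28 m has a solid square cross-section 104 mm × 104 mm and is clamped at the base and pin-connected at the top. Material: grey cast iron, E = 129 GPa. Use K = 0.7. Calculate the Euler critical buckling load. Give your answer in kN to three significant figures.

I = a⁴/12 = 104⁴/12 = 9.749×10^6 mm⁴
I = 9.749×10^6 mm⁴ = 9.749×10^-6 m⁴
Effective length L_e = K·L = 0.7 × 2.28 = 1.596 m
P_cr = π²EI / L_e² = π² × 129×10⁹ × 9.749×10^-6 / 1.596² = 4.873×10^6 N

P_cr ≈ 4870 kN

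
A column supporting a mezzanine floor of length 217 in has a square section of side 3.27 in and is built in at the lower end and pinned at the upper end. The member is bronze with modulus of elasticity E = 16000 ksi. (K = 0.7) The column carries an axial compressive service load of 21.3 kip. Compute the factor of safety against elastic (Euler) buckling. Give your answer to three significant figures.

n ≈ 3.06

I = a⁴/12 = 3.27⁴/12 = 9.528 in⁴
Effective length L_e = K·L = 0.7 × 217 = 151.9 in
P_cr = π²EI / L_e² = π² × 16000×10³ × 9.528 / 151.9² = 6.521×10^4 lb
Factor of safety n = P_cr / P = 65.210 / 21.3 = 3.06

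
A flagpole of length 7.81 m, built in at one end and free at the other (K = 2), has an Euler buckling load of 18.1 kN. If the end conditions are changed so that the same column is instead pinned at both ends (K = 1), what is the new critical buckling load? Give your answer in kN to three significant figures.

P_cr ∝ 1/K², so P_cr,new = P_cr,old × (K_old/K_new)² = 18.1 × (2/1)²
= 18.1 × 4.000 = 72.4 kN

P_cr ≈ 72.4 kN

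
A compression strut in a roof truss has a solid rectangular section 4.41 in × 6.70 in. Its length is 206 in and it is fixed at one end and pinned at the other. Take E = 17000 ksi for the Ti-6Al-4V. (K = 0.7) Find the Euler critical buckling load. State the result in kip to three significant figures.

Buckling occurs about the weak axis: I_min = h·b³/12 with b = 4.41 in (the shorter side).
I_min = 6.70×4.41³/12 = 47.89 in⁴
Effective length L_e = K·L = 0.7 × 206 = 144.2 in
P_cr = π²EI / L_e² = π² × 17000×10³ × 47.89 / 144.2² = 3.864×10^5 lb

P_cr ≈ 386 kip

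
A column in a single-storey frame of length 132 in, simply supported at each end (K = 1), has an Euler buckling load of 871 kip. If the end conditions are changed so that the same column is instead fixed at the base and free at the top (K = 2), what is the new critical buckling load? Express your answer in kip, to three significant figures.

P_cr ∝ 1/K², so P_cr,new = P_cr,old × (K_old/K_new)² = 871 × (1/2)²
= 871 × 0.2500 = 218 kip

P_cr ≈ 218 kip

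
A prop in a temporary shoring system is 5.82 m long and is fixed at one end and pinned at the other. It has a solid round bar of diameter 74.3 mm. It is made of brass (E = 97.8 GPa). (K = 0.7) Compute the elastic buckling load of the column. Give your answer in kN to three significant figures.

I = πd⁴/64 = π×74.3⁴/64 = 1.496×10^6 mm⁴
I = 1.496×10^6 mm⁴ = 1.496×10^-6 m⁴
Effective length L_e = K·L = 0.7 × 5.82 = 4.074 m
P_cr = π²EI / L_e² = π² × 97.8×10⁹ × 1.496×10^-6 / 4.074² = 8.700×10^4 N

P_cr ≈ 87.0 kN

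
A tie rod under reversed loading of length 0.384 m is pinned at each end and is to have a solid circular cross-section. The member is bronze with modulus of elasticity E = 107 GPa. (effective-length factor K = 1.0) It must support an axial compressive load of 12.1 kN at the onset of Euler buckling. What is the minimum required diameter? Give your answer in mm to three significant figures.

L_e = K·L = 1 × 0.384 = 0.3840 m
Required I = P_cr·L_e²/(π²E) = 1.210×10^4 × 0.3840² / (π² × 1.07×10^11) = 1.690×10^-9 m⁴
I_req = 1.690×10^3 mm⁴
Solid circle: I = πd⁴/64  ⇒  d = (64I/π)^(1/4) = (64×1.690×10^3/π)^(1/4) = 13.6 mm

d ≈ 13.6 mm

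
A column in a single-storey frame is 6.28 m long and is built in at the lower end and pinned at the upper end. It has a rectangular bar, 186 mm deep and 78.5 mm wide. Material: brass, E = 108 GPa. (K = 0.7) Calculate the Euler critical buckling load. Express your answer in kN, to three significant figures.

Buckling occurs about the weak axis: I_min = h·b³/12 with b = 78.5 mm (the shorter side).
I_min = 186×78.5³/12 = 7.498×10^6 mm⁴
I = 7.498×10^6 mm⁴ = 7.498×10^-6 m⁴
Effective length L_e = K·L = 0.7 × 6.28 = 4.396 m
P_cr = π²EI / L_e² = π² × 108×10⁹ × 7.498×10^-6 / 4.396² = 4.136×10^5 N

P_cr ≈ 414 kN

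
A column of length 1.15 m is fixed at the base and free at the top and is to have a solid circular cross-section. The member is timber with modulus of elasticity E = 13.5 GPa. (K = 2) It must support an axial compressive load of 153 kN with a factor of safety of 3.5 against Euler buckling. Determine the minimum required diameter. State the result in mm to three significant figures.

Required P_cr = n·P = 3.5 × 153 = 535.5 kN
L_e = K·L = 2 × 1.15 = 2.300 m
Required I = P_cr·L_e²/(π²E) = 5.355×10^5 × 2.300² / (π² × 1.35×10^10) = 2.126×10^-5 m⁴
I_req = 2.126×10^7 mm⁴
Solid circle: I = πd⁴/64  ⇒  d = (64I/π)^(1/4) = (64×2.126×10^7/π)^(1/4) = 144 mm

d ≈ 144 mm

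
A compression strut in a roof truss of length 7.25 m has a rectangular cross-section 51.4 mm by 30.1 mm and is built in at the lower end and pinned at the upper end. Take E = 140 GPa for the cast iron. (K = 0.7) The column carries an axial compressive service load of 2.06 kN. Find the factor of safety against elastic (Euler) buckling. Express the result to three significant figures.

Buckling occurs about the weak axis: I_min = h·b³/12 with b = 30.1 mm (the shorter side).
I_min = 51.4×30.1³/12 = 1.168×10^5 mm⁴
I = 1.168×10^5 mm⁴ = 1.168×10^-7 m⁴
Effective length L_e = K·L = 0.7 × 7.25 = 5.075 m
P_cr = π²EI / L_e² = π² × 140×10⁹ × 1.168×10^-7 / 5.075² = 6.267×10^3 N
Factor of safety n = P_cr / P = 6.2667 / 2.06 = 3.04

n ≈ 3.04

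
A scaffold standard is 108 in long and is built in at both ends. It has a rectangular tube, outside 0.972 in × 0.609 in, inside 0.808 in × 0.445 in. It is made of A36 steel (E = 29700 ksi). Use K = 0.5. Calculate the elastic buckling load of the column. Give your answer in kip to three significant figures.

P_cr ≈ 1.24 kip

Weak-axis I_min = (h_o·b_o³ − h_i·b_i³)/12 with b_o = 0.609, b_i = 0.4450 in (shorter outer/inner sides).
I_min = (0.972×0.609³ − 0.8080×0.4450³)/12 = 1.236×10^-2 in⁴
Effective length L_e = K·L = 0.5 × 108 = 54.00 in
P_cr = π²EI / L_e² = π² × 29700×10³ × 1.236×10^-2 / 54.00² = 1.243×10^3 lb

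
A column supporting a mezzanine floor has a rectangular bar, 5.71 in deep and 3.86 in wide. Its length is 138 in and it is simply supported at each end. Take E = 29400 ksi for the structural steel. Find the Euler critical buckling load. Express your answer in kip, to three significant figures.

Buckling occurs about the weak axis: I_min = h·b³/12 with b = 3.86 in (the shorter side).
I_min = 5.71×3.86³/12 = 27.37 in⁴
Effective length L_e = K·L = 1 × 138 = 138.0 in
P_cr = π²EI / L_e² = π² × 29400×10³ × 27.37 / 138.0² = 4.170×10^5 lb

P_cr ≈ 417 kip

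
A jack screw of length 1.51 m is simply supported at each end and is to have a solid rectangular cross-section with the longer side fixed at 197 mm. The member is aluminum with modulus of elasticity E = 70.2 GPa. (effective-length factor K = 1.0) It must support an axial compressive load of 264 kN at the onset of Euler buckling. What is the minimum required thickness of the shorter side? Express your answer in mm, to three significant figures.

b ≈ 37.5 mm

L_e = K·L = 1 × 1.51 = 1.510 m
Required I = P_cr·L_e²/(π²E) = 2.640×10^5 × 1.510² / (π² × 7.02×10^10) = 8.688×10^-7 m⁴
I_req = 8.688×10^5 mm⁴
Rectangle, weak axis: I_min = h·b³/12 with h = 197 mm fixed  ⇒  b = (12I/h)^(1/3) = 37.5 mm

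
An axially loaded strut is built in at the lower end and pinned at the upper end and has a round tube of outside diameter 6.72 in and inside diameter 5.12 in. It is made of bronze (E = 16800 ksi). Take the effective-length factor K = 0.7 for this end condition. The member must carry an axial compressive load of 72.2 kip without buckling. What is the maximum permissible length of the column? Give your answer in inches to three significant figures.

L_max ≈ 558 in

d_o = 6.72 in, d_i = 5.12 in
I = π(d_o⁴ − d_i⁴)/64 = π(6.72⁴ − 5.120⁴)/64 = 66.37 in⁴
At the buckling limit P_cr = P = 7.220×10^4 lb
From P_cr = π²EI/(K·L)²:  L = (1/K)·√(π²EI/P_cr) = (1/0.7)·√(π²×1.68×10^7×66.37/7.220×10^4)
L = 558 in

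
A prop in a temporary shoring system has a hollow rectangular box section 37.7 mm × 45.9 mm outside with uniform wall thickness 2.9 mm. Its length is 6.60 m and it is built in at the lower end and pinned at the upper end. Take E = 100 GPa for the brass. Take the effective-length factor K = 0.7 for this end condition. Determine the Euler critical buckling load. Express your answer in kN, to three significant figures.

Inner dimensions: h_i = 45.9 − 2×2.9 = 40.10 mm, b_i = 37.7 − 2×2.9 = 31.90 mm
Weak-axis I_min = (h_o·b_o³ − h_i·b_i³)/12 with b_o = 37.7, b_i = 31.90 mm (shorter outer/inner sides).
I_min = (45.9×37.7³ − 40.10×31.90³)/12 = 9.648×10^4 mm⁴
I = 9.648×10^4 mm⁴ = 9.648×10^-8 m⁴
Effective length L_e = K·L = 0.7 × 6.60 = 4.620 m
P_cr = π²EI / L_e² = π² × 100×10⁹ × 9.648×10^-8 / 4.620² = 4.461×10^3 N

P_cr ≈ 4.46 kN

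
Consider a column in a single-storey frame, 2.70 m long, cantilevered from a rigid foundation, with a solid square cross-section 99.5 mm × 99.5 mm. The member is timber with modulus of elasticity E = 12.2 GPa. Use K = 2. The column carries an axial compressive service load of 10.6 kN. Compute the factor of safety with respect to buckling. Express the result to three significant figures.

n ≈ 3.18

I = a⁴/12 = 99.5⁴/12 = 8.168×10^6 mm⁴
I = 8.168×10^6 mm⁴ = 8.168×10^-6 m⁴
Effective length L_e = K·L = 2 × 2.70 = 5.400 m
P_cr = π²EI / L_e² = π² × 12.2×10⁹ × 8.168×10^-6 / 5.400² = 3.373×10^4 N
Factor of safety n = P_cr / P = 33.727 / 10.6 = 3.18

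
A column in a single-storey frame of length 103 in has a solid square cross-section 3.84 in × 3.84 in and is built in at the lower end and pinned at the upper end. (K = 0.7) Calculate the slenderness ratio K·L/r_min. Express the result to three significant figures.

λ ≈ 65.0

For a square r = a/√12 = 3.84/√12 = 1.109 in
L_e = K·L = 0.7 × 103 = 72.10 in
λ = L_e / r_min = 72.100 / 1.109 = 65.0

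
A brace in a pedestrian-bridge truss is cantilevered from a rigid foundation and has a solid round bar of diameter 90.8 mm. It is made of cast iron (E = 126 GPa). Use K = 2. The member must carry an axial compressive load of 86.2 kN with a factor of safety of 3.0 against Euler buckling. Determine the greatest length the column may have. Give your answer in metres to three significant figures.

I = πd⁴/64 = π×90.8⁴/64 = 3.337×10^6 mm⁴
I = 3.337×10^-6 m⁴
Required critical load P_cr = n·P = 3.0 × 86.2 = 258.6 kN = 2.586×10^5 N
From P_cr = π²EI/(K·L)²:  L = (1/K)·√(π²EI/P_cr) = (1/2)·√(π²×1.26×10^11×3.337×10^-6/2.586×10^5)
L = 2.00 m

L_max ≈ 2.00 m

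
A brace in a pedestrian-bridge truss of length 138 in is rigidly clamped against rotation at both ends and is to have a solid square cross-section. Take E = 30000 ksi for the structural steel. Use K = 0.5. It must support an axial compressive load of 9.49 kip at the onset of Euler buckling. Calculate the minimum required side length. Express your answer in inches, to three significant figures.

L_e = K·L = 0.5 × 138 = 69.00 in
Required I = P_cr·L_e²/(π²E) = 9.490×10^3 × 69.00² / (π² × 3.00×10^7) = 0.1526 in⁴
Solid square: I = a⁴/12  ⇒  a = (12I)^(1/4) = (12×0.1526)^(1/4) = 1.16 in

a ≈ 1.16 in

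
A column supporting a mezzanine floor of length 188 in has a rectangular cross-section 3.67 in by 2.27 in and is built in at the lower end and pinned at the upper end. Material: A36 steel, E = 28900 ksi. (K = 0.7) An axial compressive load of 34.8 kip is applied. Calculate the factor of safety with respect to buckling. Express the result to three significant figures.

n ≈ 1.69

Buckling occurs about the weak axis: I_min = h·b³/12 with b = 2.27 in (the shorter side).
I_min = 3.67×2.27³/12 = 3.577 in⁴
Effective length L_e = K·L = 0.7 × 188 = 131.6 in
P_cr = π²EI / L_e² = π² × 28900×10³ × 3.577 / 131.6² = 5.892×10^4 lb
Factor of safety n = P_cr / P = 58.918 / 34.8 = 1.69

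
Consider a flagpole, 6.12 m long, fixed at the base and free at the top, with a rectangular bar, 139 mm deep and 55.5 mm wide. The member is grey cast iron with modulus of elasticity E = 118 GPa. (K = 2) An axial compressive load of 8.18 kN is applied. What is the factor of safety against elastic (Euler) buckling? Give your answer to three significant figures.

Buckling occurs about the weak axis: I_min = h·b³/12 with b = 55.5 mm (the shorter side).
I_min = 139×55.5³/12 = 1.980×10^6 mm⁴
I = 1.980×10^6 mm⁴ = 1.980×10^-6 m⁴
Effective length L_e = K·L = 2 × 6.12 = 12.24 m
P_cr = π²EI / L_e² = π² × 118×10⁹ × 1.980×10^-6 / 12.24² = 1.539×10^4 N
Factor of safety n = P_cr / P = 15.393 / 8.18 = 1.88

n ≈ 1.88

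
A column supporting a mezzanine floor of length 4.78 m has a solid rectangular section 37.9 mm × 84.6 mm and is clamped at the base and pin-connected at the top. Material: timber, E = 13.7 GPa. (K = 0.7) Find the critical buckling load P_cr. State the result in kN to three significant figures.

P_cr ≈ 4.64 kN

Buckling occurs about the weak axis: I_min = h·b³/12 with b = 37.9 mm (the shorter side).
I_min = 84.6×37.9³/12 = 3.838×10^5 mm⁴
I = 3.838×10^5 mm⁴ = 3.838×10^-7 m⁴
Effective length L_e = K·L = 0.7 × 4.78 = 3.346 m
P_cr = π²EI / L_e² = π² × 13.7×10⁹ × 3.838×10^-7 / 3.346² = 4.635×10^3 N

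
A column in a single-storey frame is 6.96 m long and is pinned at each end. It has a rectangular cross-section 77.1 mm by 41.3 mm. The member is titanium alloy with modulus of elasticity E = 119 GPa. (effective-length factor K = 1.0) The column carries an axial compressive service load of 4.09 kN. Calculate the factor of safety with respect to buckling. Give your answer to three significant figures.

Buckling occurs about the weak axis: I_min = h·b³/12 with b = 41.3 mm (the shorter side).
I_min = 77.1×41.3³/12 = 4.526×10^5 mm⁴
I = 4.526×10^5 mm⁴ = 4.526×10^-7 m⁴
Effective length L_e = K·L = 1 × 6.96 = 6.960 m
P_cr = π²EI / L_e² = π² × 119×10⁹ × 4.526×10^-7 / 6.960² = 1.097×10^4 N
Factor of safety n = P_cr / P = 10.974 / 4.09 = 2.68

n ≈ 2.68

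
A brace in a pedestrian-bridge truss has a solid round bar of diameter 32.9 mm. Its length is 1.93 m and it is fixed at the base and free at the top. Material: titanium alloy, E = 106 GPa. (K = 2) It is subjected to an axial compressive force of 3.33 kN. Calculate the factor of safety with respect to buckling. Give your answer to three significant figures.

I = πd⁴/64 = π×32.9⁴/64 = 5.751×10^4 mm⁴
I = 5.751×10^4 mm⁴ = 5.751×10^-8 m⁴
Effective length L_e = K·L = 2 × 1.93 = 3.860 m
P_cr = π²EI / L_e² = π² × 106×10⁹ × 5.751×10^-8 / 3.860² = 4.038×10^3 N
Factor of safety n = P_cr / P = 4.0382 / 3.33 = 1.21

n ≈ 1.21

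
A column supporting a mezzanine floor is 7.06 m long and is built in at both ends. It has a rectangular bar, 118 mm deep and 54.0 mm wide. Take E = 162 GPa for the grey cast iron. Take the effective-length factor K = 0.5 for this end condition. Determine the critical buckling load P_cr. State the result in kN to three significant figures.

P_cr ≈ 199 kN

Buckling occurs about the weak axis: I_min = h·b³/12 with b = 54.0 mm (the shorter side).
I_min = 118×54.0³/12 = 1.548×10^6 mm⁴
I = 1.548×10^6 mm⁴ = 1.548×10^-6 m⁴
Effective length L_e = K·L = 0.5 × 7.06 = 3.530 m
P_cr = π²EI / L_e² = π² × 162×10⁹ × 1.548×10^-6 / 3.530² = 1.987×10^5 N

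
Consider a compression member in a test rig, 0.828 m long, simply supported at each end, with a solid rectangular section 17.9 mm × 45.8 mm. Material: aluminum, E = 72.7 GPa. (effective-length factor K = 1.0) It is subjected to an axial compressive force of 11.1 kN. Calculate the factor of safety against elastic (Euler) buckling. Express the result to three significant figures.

n ≈ 2.06

Buckling occurs about the weak axis: I_min = h·b³/12 with b = 17.9 mm (the shorter side).
I_min = 45.8×17.9³/12 = 2.189×10^4 mm⁴
I = 2.189×10^4 mm⁴ = 2.189×10^-8 m⁴
Effective length L_e = K·L = 1 × 0.828 = 0.8280 m
P_cr = π²EI / L_e² = π² × 72.7×10⁹ × 2.189×10^-8 / 0.8280² = 2.291×10^4 N
Factor of safety n = P_cr / P = 22.910 / 11.1 = 2.06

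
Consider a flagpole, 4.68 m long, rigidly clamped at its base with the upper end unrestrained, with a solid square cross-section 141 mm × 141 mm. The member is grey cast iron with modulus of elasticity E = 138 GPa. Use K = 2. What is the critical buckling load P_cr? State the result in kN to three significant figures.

I = a⁴/12 = 141⁴/12 = 3.294×10^7 mm⁴
I = 3.294×10^7 mm⁴ = 3.294×10^-5 m⁴
Effective length L_e = K·L = 2 × 4.68 = 9.360 m
P_cr = π²EI / L_e² = π² × 138×10⁹ × 3.294×10^-5 / 9.360² = 5.121×10^5 N

P_cr ≈ 512 kN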